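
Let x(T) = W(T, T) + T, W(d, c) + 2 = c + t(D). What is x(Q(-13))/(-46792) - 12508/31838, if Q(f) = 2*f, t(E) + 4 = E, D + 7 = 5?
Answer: -72920507/186220462 ≈ -0.39158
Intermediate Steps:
D = -2 (D = -7 + 5 = -2)
t(E) = -4 + E
W(d, c) = -8 + c (W(d, c) = -2 + (c + (-4 - 2)) = -2 + (c - 6) = -2 + (-6 + c) = -8 + c)
x(T) = -8 + 2*T (x(T) = (-8 + T) + T = -8 + 2*T)
x(Q(-13))/(-46792) - 12508/31838 = (-8 + 2*(2*(-13)))/(-46792) - 12508/31838 = (-8 + 2*(-26))*(-1/46792) - 12508*1/31838 = (-8 - 52)*(-1/46792) - 6254/15919 = -60*(-1/46792) - 6254/15919 = 15/11698 - 6254/15919 = -72920507/186220462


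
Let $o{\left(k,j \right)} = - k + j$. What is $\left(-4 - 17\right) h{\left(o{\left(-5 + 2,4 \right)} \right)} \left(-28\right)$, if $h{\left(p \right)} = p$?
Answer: $4116$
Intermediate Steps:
$o{\left(k,j \right)} = j - k$
$\left(-4 - 17\right) h{\left(o{\left(-5 + 2,4 \right)} \right)} \left(-28\right) = \left(-4 - 17\right) \left(4 - \left(-5 + 2\right)\right) \left(-28\right) = \left(-4 - 17\right) \left(4 - -3\right) \left(-28\right) = - 21 \left(4 + 3\right) \left(-28\right) = \left(-21\right) 7 \left(-28\right) = \left(-147\right) \left(-28\right) = 4116$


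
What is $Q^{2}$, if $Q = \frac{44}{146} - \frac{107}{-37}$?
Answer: $\frac{74390625}{7295401} \approx 10.197$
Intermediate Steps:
$Q = \frac{8625}{2701}$ ($Q = 44 \cdot \frac{1}{146} - - \frac{107}{37} = \frac{22}{73} + \frac{107}{37} = \frac{8625}{2701} \approx 3.1933$)
$Q^{2} = \left(\frac{8625}{2701}\right)^{2} = \frac{74390625}{7295401}$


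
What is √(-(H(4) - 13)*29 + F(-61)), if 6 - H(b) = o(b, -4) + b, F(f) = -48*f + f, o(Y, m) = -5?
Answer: √3041 ≈ 55.145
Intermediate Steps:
F(f) = -47*f
H(b) = 11 - b (H(b) = 6 - (-5 + b) = 6 + (5 - b) = 11 - b)
√(-(H(4) - 13)*29 + F(-61)) = √(-((11 - 1*4) - 13)*29 - 47*(-61)) = √(-((11 - 4) - 13)*29 + 2867) = √(-(7 - 13)*29 + 2867) = √(-(-6)*29 + 2867) = √(-1*(-174) + 2867) = √(174 + 2867) = √3041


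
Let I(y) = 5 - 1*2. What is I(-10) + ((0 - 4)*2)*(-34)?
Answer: 275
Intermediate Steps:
I(y) = 3 (I(y) = 5 - 2 = 3)
I(-10) + ((0 - 4)*2)*(-34) = 3 + ((0 - 4)*2)*(-34) = 3 - 4*2*(-34) = 3 - 8*(-34) = 3 + 272 = 275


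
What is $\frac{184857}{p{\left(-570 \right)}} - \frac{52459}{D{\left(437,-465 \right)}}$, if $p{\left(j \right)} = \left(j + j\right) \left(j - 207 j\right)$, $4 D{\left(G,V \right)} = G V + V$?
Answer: $\frac{311674948129}{302922464400} \approx 1.0289$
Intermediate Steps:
$D{\left(G,V \right)} = \frac{V}{4} + \frac{G V}{4}$ ($D{\left(G,V \right)} = \frac{G V + V}{4} = \frac{V + G V}{4} = \frac{V}{4} + \frac{G V}{4}$)
$p{\left(j \right)} = - 412 j^{2}$ ($p{\left(j \right)} = 2 j \left(- 206 j\right) = - 412 j^{2}$)
$\frac{184857}{p{\left(-570 \right)}} - \frac{52459}{D{\left(437,-465 \right)}} = \frac{184857}{\left(-412\right) \left(-570\right)^{2}} - \frac{52459}{\frac{1}{4} \left(-465\right) \left(1 + 437\right)} = \frac{184857}{\left(-412\right) 324900} - \frac{52459}{\frac{1}{4} \left(-465\right) 438} = \frac{184857}{-133858800} - \frac{52459}{- \frac{101835}{2}} = 184857 \left(- \frac{1}{133858800}\right) - - \frac{104918}{101835} = - \frac{61619}{44619600} + \frac{104918}{101835} = \frac{311674948129}{302922464400}$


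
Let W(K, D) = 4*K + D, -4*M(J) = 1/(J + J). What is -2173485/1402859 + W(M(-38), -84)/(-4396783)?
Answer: -726273029856383/468773061797372 ≈ -1.5493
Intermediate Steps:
M(J) = -1/(8*J) (M(J) = -1/(4*(J + J)) = -1/(2*J)/4 = -1/(8*J))
W(K, D) = D + 4*K
-2173485/1402859 + W(M(-38), -84)/(-4396783) = -2173485/1402859 + (-84 + 4*(-1/8/(-38)))/(-4396783) = -2173485*1/1402859 + (-84 + 4*(-1/8*(-1/38)))*(-1/4396783) = -2173485/1402859 + (-84 + 4*(1/304))*(-1/4396783) = -2173485/1402859 + (-84 + 1/76)*(-1/4396783) = -2173485/1402859 - 6383/76*(-1/4396783) = -2173485/1402859 + 6383/334155508 = -726273029856383/468773061797372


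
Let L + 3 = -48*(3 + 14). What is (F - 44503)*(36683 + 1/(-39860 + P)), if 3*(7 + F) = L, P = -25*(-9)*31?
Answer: -54022648891482/32885 ≈ -1.6428e+9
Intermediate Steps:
L = -819 (L = -3 - 48*(3 + 14) = -3 - 48*17 = -3 - 816 = -819)
P = 6975 (P = 225*31 = 6975)
F = -280 (F = -7 + (1/3)*(-819) = -7 - 273 = -280)
(F - 44503)*(36683 + 1/(-39860 + P)) = (-280 - 44503)*(36683 + 1/(-39860 + 6975)) = -44783*(36683 + 1/(-32885)) = -44783*(36683 - 1/32885) = -44783*1206320454/32885 = -54022648891482/32885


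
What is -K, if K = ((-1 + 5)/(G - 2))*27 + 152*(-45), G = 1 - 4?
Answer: 34308/5 ≈ 6861.6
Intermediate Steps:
G = -3
K = -34308/5 (K = ((-1 + 5)/(-3 - 2))*27 + 152*(-45) = (4/(-5))*27 - 6840 = (4*(-⅕))*27 - 6840 = -⅘*27 - 6840 = -108/5 - 6840 = -34308/5 ≈ -6861.6)
-K = -1*(-34308/5) = 34308/5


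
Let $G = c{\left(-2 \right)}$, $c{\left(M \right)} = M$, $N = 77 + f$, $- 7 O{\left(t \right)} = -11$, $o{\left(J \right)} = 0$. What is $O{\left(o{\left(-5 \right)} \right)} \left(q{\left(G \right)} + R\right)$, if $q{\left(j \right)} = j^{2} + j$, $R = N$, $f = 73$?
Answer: $\frac{1672}{7} \approx 238.86$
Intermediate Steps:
$O{\left(t \right)} = \frac{11}{7}$ ($O{\left(t \right)} = \left(- \frac{1}{7}\right) \left(-11\right) = \frac{11}{7}$)
$N = 150$ ($N = 77 + 73 = 150$)
$R = 150$
$G = -2$
$q{\left(j \right)} = j + j^{2}$
$O{\left(o{\left(-5 \right)} \right)} \left(q{\left(G \right)} + R\right) = \frac{11 \left(- 2 \left(1 - 2\right) + 150\right)}{7} = \frac{11 \left(\left(-2\right) \left(-1\right) + 150\right)}{7} = \frac{11 \left(2 + 150\right)}{7} = \frac{11}{7} \cdot 152 = \frac{1672}{7}$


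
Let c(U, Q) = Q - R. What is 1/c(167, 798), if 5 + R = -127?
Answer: 1/930 ≈ 0.0010753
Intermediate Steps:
R = -132 (R = -5 - 127 = -132)
c(U, Q) = 132 + Q (c(U, Q) = Q - 1*(-132) = Q + 132 = 132 + Q)
1/c(167, 798) = 1/(132 + 798) = 1/930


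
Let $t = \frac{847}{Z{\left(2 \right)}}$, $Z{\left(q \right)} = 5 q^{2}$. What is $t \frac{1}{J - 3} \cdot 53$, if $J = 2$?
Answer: $- \frac{44891}{20} \approx -2244.6$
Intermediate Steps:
$t = \frac{847}{20}$ ($t = \frac{847}{5 \cdot 2^{2}} = \frac{847}{5 \cdot 4} = \frac{847}{20} \approx 42.35$)
$t \frac{1}{J - 3} \cdot 53 = \frac{847 \frac{1}{2 - 3} \cdot 53}{20} = \frac{847 \frac{1}{-1} \cdot 53}{20} = \frac{847 \left(\left(-1\right) 53\right)}{20} = \frac{847}{20} \left(-53\right) = - \frac{44891}{20}$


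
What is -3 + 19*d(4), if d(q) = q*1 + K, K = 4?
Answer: 149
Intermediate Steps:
d(q) = 4 + q (d(q) = q*1 + 4 = q + 4 = 4 + q)
-3 + 19*d(4) = -3 + 19*(4 + 4) = -3 + 19*8 = -3 + 152 = 149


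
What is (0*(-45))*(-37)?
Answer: 0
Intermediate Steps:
(0*(-45))*(-37) = 0*(-37) = 0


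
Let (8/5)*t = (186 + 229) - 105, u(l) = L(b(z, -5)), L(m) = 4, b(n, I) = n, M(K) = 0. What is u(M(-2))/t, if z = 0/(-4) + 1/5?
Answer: 16/775 ≈ 0.020645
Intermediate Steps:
z = 1/5 (z = 0*(-1/4) + 1*(1/5) = 0 + 1/5 = 1/5 ≈ 0.20000)
u(l) = 4
t = 775/4 (t = 5*((186 + 229) - 105)/8 = 5*(415 - 105)/8 = (5/8)*310 = 775/4 ≈ 193.75)
u(M(-2))/t = 4/(775/4) = 4*(4/775) = 16/775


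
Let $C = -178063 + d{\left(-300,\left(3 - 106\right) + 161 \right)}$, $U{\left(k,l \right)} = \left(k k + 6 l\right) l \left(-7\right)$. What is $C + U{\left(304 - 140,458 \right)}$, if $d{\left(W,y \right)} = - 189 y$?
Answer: $-95227689$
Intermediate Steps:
$U{\left(k,l \right)} = - 7 l \left(k^{2} + 6 l\right)$ ($U{\left(k,l \right)} = \left(k^{2} + 6 l\right) l \left(-7\right) = l \left(k^{2} + 6 l\right) \left(-7\right) = - 7 l \left(k^{2} + 6 l\right)$)
$C = -189025$ ($C = -178063 - 189 \left(\left(3 - 106\right) + 161\right) = -178063 - 189 \left(-103 + 161\right) = -178063 - 10962 = -189025$)
$C + U{\left(304 - 140,458 \right)} = -189025 - 3206 \left(\left(304 - 140\right)^{2} + 6 \cdot 458\right) = -189025 - 3206 \left(\left(304 - 140\right)^{2} + 2748\right) = -189025 - 3206 \left(164^{2} + 2748\right) = -189025 - 3206 \left(26896 + 2748\right) = -189025 - 3206 \cdot 29644 = -189025 - 95038664 = -95227689$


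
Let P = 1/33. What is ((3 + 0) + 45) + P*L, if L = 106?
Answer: 1690/33 ≈ 51.212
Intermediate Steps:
P = 1/33 ≈ 0.030303
((3 + 0) + 45) + P*L = ((3 + 0) + 45) + (1/33)*106 = (3 + 45) + 106/33 = 48 + 106/33 = 1690/33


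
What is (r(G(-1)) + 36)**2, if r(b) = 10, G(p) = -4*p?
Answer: 2116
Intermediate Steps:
(r(G(-1)) + 36)**2 = (10 + 36)**2 = 46**2 = 2116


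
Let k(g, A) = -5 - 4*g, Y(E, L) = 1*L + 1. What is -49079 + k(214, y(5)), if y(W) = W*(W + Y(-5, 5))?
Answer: -49940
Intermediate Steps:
Y(E, L) = 1 + L (Y(E, L) = L + 1 = 1 + L)
y(W) = W*(6 + W) (y(W) = W*(W + (1 + 5)) = W*(W + 6) = W*(6 + W))
k(g, A) = -5 - 4*g
-49079 + k(214, y(5)) = -49079 + (-5 - 4*214) = -49079 + (-5 - 856) = -49079 - 861 = -49940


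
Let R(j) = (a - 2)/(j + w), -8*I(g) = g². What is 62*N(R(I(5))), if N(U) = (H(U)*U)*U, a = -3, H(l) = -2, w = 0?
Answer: -7936/25 ≈ -317.44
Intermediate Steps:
I(g) = -g²/8
R(j) = -5/j (R(j) = (-3 - 2)/(j + 0) = -5/j)
N(U) = -2*U² (N(U) = (-2*U)*U = -2*U²)
62*N(R(I(5))) = 62*(-2*(-5/((-⅛*5²)))²) = 62*(-2*(-5/((-⅛*25)))²) = 62*(-2*(-5/(-25/8))²) = 62*(-2*(-5*(-8/25))²) = 62*(-2*(8/5)²) = 62*(-2*64/25) = 62*(-128/25) = -7936/25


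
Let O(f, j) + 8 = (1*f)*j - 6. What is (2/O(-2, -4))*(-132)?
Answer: 44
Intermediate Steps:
O(f, j) = -14 + f*j (O(f, j) = -8 + ((1*f)*j - 6) = -8 + (f*j - 6) = -8 + (-6 + f*j) = -14 + f*j)
(2/O(-2, -4))*(-132) = (2/(-14 - 2*(-4)))*(-132) = (2/(-14 + 8))*(-132) = (2/(-6))*(-132) = (2*(-⅙))*(-132) = -⅓*(-132) = 44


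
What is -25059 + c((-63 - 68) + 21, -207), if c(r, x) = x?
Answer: -25266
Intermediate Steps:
-25059 + c((-63 - 68) + 21, -207) = -25059 - 207 = -25266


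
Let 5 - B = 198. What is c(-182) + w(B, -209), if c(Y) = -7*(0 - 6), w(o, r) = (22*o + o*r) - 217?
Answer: 35916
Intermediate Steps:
B = -193 (B = 5 - 1*198 = 5 - 198 = -193)
w(o, r) = -217 + 22*o + o*r
c(Y) = 42 (c(Y) = -7*(-6) = 42)
c(-182) + w(B, -209) = 42 + (-217 + 22*(-193) - 193*(-209)) = 42 + (-217 - 4246 + 40337) = 42 + 35874 = 35916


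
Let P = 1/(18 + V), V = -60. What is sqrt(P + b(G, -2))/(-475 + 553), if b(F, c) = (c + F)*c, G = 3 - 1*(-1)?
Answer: I*sqrt(42)/252 ≈ 0.025717*I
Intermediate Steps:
G = 4 (G = 3 + 1 = 4)
b(F, c) = c*(F + c) (b(F, c) = (F + c)*c = c*(F + c))
P = -1/42 (P = 1/(18 - 60) = 1/(-42) = -1/42 ≈ -0.023810)
sqrt(P + b(G, -2))/(-475 + 553) = sqrt(-1/42 - 2*(4 - 2))/(-475 + 553) = sqrt(-1/42 - 2*2)/78 = sqrt(-1/42 - 4)*(1/78) = sqrt(-169/42)*(1/78) = (13*I*sqrt(42)/42)*(1/78) = I*sqrt(42)/252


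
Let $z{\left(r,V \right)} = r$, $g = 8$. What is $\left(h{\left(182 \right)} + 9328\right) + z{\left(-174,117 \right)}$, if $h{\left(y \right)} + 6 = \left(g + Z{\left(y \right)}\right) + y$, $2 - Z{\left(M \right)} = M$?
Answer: $9158$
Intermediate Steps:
$Z{\left(M \right)} = 2 - M$
$h{\left(y \right)} = 4$ ($h{\left(y \right)} = -6 + \left(\left(8 - \left(-2 + y\right)\right) + y\right) = -6 + \left(\left(10 - y\right) + y\right) = -6 + 10 = 4$)
$\left(h{\left(182 \right)} + 9328\right) + z{\left(-174,117 \right)} = \left(4 + 9328\right) - 174 = 9332 - 174 = 9158$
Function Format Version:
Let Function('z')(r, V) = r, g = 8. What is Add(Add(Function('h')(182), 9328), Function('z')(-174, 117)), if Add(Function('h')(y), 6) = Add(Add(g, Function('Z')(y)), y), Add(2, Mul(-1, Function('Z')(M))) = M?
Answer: 9158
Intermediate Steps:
Function('Z')(M) = Add(2, Mul(-1, M))
Function('h')(y) = 4 (Function('h')(y) = Add(-6, Add(Add(8, Add(2, Mul(-1, y))), y)) = Add(-6, Add(Add(10, Mul(-1, y)), y)) = Add(-6, 10) = 4)
Add(Add(Function('h')(182), 9328), Function('z')(-174, 117)) = Add(Add(4, 9328), -174) = Add(9332, -174) = 9158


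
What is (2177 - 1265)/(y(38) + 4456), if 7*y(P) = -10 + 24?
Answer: 152/743 ≈ 0.20458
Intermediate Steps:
y(P) = 2 (y(P) = (-10 + 24)/7 = (⅐)*14 = 2)
(2177 - 1265)/(y(38) + 4456) = (2177 - 1265)/(2 + 4456) = 912/4458 = 912*(1/4458) = 152/743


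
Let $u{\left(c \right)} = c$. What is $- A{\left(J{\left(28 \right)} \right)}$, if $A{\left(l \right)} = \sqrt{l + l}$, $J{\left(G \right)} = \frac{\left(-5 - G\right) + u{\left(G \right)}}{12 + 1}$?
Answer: $- \frac{i \sqrt{130}}{13} \approx - 0.87706 i$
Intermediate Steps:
$J{\left(G \right)} = - \frac{5}{13}$ ($J{\left(G \right)} = \frac{\left(-5 - G\right) + G}{12 + 1} = - \frac{5}{13}$)
$A{\left(l \right)} = \sqrt{2} \sqrt{l}$ ($A{\left(l \right)} = \sqrt{2 l} = \sqrt{2} \sqrt{l}$)
$- A{\left(J{\left(28 \right)} \right)} = - \sqrt{2} \sqrt{- \frac{5}{13}} = - \sqrt{2} \frac{i \sqrt{65}}{13} = - \frac{i \sqrt{130}}{13}$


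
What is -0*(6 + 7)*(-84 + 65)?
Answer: 0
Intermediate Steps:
-0*(6 + 7)*(-84 + 65) = -0*13*(-19) = -0*(-19) = -1*0 = 0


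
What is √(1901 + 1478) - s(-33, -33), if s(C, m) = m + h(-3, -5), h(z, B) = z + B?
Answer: 41 + √3379 ≈ 99.129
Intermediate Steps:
h(z, B) = B + z
s(C, m) = -8 + m (s(C, m) = m + (-5 - 3) = m - 8 = -8 + m)
√(1901 + 1478) - s(-33, -33) = √(1901 + 1478) - (-8 - 33) = √3379 - 1*(-41) = √3379 + 41 = 41 + √3379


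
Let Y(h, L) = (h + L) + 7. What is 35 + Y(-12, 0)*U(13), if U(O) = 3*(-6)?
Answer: 125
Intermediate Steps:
U(O) = -18
Y(h, L) = 7 + L + h (Y(h, L) = (L + h) + 7 = 7 + L + h)
35 + Y(-12, 0)*U(13) = 35 + (7 + 0 - 12)*(-18) = 35 - 5*(-18) = 35 + 90 = 125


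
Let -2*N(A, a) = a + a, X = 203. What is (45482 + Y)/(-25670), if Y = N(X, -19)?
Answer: -45501/25670 ≈ -1.7725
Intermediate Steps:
N(A, a) = -a (N(A, a) = -(a + a)/2 = -a)
Y = 19 (Y = -1*(-19) = 19)
(45482 + Y)/(-25670) = (45482 + 19)/(-25670) = 45501*(-1/25670) = -45501/25670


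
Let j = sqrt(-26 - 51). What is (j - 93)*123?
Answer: -11439 + 123*I*sqrt(77) ≈ -11439.0 + 1079.3*I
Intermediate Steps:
j = I*sqrt(77) (j = sqrt(-77) = I*sqrt(77) ≈ 8.775*I)
(j - 93)*123 = (I*sqrt(77) - 93)*123 = (-93 + I*sqrt(77))*123 = -11439 + 123*I*sqrt(77)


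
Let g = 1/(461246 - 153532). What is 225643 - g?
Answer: 69433510101/307714 ≈ 2.2564e+5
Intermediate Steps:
g = 1/307714 ≈ 3.2498e-6
225643 - g = 225643 - 1*1/307714 = 225643 - 1/307714 = 69433510101/307714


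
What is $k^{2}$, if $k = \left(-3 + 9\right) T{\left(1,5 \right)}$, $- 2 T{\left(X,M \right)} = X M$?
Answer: $225$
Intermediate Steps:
$T{\left(X,M \right)} = - \frac{M X}{2}$ ($T{\left(X,M \right)} = - \frac{X M}{2} = - \frac{M X}{2}$)
$k = -15$ ($k = \left(-3 + 9\right) \left(\left(- \frac{1}{2}\right) 5 \cdot 1\right) = 6 \left(- \frac{5}{2}\right) = -15$)
$k^{2} = \left(-15\right)^{2} = 225$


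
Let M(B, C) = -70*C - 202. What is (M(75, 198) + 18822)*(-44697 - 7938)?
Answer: -250542600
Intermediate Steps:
M(B, C) = -202 - 70*C
(M(75, 198) + 18822)*(-44697 - 7938) = ((-202 - 70*198) + 18822)*(-44697 - 7938) = ((-202 - 13860) + 18822)*(-52635) = (-14062 + 18822)*(-52635) = 4760*(-52635) = -250542600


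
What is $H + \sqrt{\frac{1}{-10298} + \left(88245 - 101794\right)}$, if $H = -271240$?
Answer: $-271240 + \frac{9 i \sqrt{17738953774}}{10298} \approx -2.7124 \cdot 10^{5} + 116.4 i$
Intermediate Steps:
$H + \sqrt{\frac{1}{-10298} + \left(88245 - 101794\right)} = -271240 + \sqrt{\frac{1}{-10298} + \left(88245 - 101794\right)} = -271240 + \sqrt{- \frac{1}{10298} + \left(88245 - 101794\right)} = -271240 + \sqrt{- \frac{1}{10298} - 13549} = -271240 + \sqrt{- \frac{139527603}{10298}} = -271240 + \frac{9 i \sqrt{17738953774}}{10298}$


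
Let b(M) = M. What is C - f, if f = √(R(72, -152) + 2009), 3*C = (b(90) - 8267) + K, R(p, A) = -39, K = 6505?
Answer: -1672/3 - √1970 ≈ -601.72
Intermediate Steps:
C = -1672/3 (C = ((90 - 8267) + 6505)/3 = (-8177 + 6505)/3 = (⅓)*(-1672) = -1672/3 ≈ -557.33)
f = √1970 (f = √(-39 + 2009) = √1970 ≈ 44.385)
C - f = -1672/3 - √1970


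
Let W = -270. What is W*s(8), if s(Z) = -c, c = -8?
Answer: -2160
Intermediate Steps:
s(Z) = 8 (s(Z) = -1*(-8) = 8)
W*s(8) = -270*8 = -2160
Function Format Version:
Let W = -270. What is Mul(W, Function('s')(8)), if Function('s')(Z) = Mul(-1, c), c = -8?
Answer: -2160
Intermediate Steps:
Function('s')(Z) = 8 (Function('s')(Z) = Mul(-1, -8) = 8)
Mul(W, Function('s')(8)) = Mul(-270, 8) = -2160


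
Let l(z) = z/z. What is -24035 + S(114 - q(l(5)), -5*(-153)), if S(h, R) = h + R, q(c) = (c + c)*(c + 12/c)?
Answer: -23182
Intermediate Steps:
l(z) = 1
q(c) = 2*c*(c + 12/c) (q(c) = (2*c)*(c + 12/c) = 2*c*(c + 12/c))
S(h, R) = R + h
-24035 + S(114 - q(l(5)), -5*(-153)) = -24035 + (-5*(-153) + (114 - (24 + 2*1²))) = -24035 + (765 + (114 - (24 + 2*1))) = -24035 + (765 + (114 - (24 + 2))) = -24035 + (765 + (114 - 1*26)) = -24035 + (765 + (114 - 26)) = -24035 + (765 + 88) = -24035 + 853 = -23182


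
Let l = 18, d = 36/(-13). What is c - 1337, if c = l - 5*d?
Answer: -16967/13 ≈ -1305.2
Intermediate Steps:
d = -36/13 (d = 36*(-1/13) = -36/13 ≈ -2.7692)
c = 414/13 (c = 18 - 5*(-36/13) = 18 + 180/13 = 414/13 ≈ 31.846)
c - 1337 = 414/13 - 1337 = -16967/13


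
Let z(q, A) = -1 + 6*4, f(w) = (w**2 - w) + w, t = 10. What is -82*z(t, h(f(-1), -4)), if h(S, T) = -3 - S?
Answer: -1886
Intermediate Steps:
f(w) = w**2
z(q, A) = 23 (z(q, A) = -1 + 24 = 23)
-82*z(t, h(f(-1), -4)) = -82*23 = -1886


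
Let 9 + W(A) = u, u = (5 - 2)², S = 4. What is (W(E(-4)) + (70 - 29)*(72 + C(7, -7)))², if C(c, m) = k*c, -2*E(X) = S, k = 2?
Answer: 12432676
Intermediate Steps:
E(X) = -2 (E(X) = -½*4 = -2)
u = 9 (u = 3² = 9)
W(A) = 0 (W(A) = -9 + 9 = 0)
C(c, m) = 2*c
(W(E(-4)) + (70 - 29)*(72 + C(7, -7)))² = (0 + (70 - 29)*(72 + 2*7))² = (0 + 41*(72 + 14))² = (0 + 41*86)² = (0 + 3526)² = 3526² = 12432676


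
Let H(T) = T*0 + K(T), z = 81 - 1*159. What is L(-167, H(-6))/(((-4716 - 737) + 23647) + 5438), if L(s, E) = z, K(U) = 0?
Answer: -39/11816 ≈ -0.0033006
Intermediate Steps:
z = -78 (z = 81 - 159 = -78)
H(T) = 0 (H(T) = T*0 + 0 = 0 + 0 = 0)
L(s, E) = -78
L(-167, H(-6))/(((-4716 - 737) + 23647) + 5438) = -78/(((-4716 - 737) + 23647) + 5438) = -78/((-5453 + 23647) + 5438) = -78/(18194 + 5438) = -78/23632 = -78*1/23632 = -39/11816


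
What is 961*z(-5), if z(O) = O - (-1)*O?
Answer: -9610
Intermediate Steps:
z(O) = 2*O (z(O) = O + O = 2*O)
961*z(-5) = 961*(2*(-5)) = 961*(-10) = -9610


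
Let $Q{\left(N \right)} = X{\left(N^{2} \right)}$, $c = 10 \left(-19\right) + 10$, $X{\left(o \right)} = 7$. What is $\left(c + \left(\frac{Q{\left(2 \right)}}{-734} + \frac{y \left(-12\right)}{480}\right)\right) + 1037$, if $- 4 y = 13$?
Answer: $\frac{50327251}{58720} \approx 857.07$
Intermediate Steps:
$y = - \frac{13}{4}$ ($y = \left(- \frac{1}{4}\right) 13 = - \frac{13}{4} \approx -3.25$)
$c = -180$ ($c = -190 + 10 = -180$)
$Q{\left(N \right)} = 7$
$\left(c + \left(\frac{Q{\left(2 \right)}}{-734} + \frac{y \left(-12\right)}{480}\right)\right) + 1037 = \left(-180 + \left(\frac{7}{-734} + \frac{\left(- \frac{13}{4}\right) \left(-12\right)}{480}\right)\right) + 1037 = \left(-180 + \left(7 \left(- \frac{1}{734}\right) + 39 \cdot \frac{1}{480}\right)\right) + 1037 = \left(-180 + \left(- \frac{7}{734} + \frac{13}{160}\right)\right) + 1037 = \left(-180 + \frac{4211}{58720}\right) + 1037 = - \frac{10565389}{58720} + 1037 = \frac{50327251}{58720}$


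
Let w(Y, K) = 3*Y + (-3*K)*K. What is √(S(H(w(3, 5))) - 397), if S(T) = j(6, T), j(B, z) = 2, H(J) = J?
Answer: I*√395 ≈ 19.875*I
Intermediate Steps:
w(Y, K) = -3*K² + 3*Y (w(Y, K) = 3*Y - 3*K² = -3*K² + 3*Y)
S(T) = 2
√(S(H(w(3, 5))) - 397) = √(2 - 397) = √(-395) = I*√395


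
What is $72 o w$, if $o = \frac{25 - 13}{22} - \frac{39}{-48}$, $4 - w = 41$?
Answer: $- \frac{79587}{22} \approx -3617.6$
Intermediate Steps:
$w = -37$ ($w = 4 - 41 = -37$)
$o = \frac{239}{176}$ ($o = 12 \cdot \frac{1}{22} - - \frac{13}{16} = \frac{6}{11} + \frac{13}{16} = \frac{239}{176} \approx 1.358$)
$72 o w = 72 \cdot \frac{239}{176} \left(-37\right) = \frac{2151}{22} \left(-37\right) = - \frac{79587}{22}$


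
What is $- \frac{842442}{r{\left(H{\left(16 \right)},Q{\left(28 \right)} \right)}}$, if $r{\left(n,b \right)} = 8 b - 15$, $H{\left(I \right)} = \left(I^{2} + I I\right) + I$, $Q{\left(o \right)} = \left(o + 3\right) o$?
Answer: $- \frac{842442}{6929} \approx -121.58$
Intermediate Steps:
$Q{\left(o \right)} = o \left(3 + o\right)$ ($Q{\left(o \right)} = \left(3 + o\right) o = o \left(3 + o\right)$)
$H{\left(I \right)} = I + 2 I^{2}$ ($H{\left(I \right)} = \left(I^{2} + I^{2}\right) + I = 2 I^{2} + I = I + 2 I^{2}$)
$r{\left(n,b \right)} = -15 + 8 b$
$- \frac{842442}{r{\left(H{\left(16 \right)},Q{\left(28 \right)} \right)}} = - \frac{842442}{-15 + 8 \cdot 28 \left(3 + 28\right)} = - \frac{842442}{-15 + 8 \cdot 28 \cdot 31} = - \frac{842442}{-15 + 8 \cdot 868} = - \frac{842442}{-15 + 6944} = - \frac{842442}{6929}$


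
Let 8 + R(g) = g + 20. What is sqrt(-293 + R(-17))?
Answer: I*sqrt(298) ≈ 17.263*I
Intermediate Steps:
R(g) = 12 + g (R(g) = -8 + (g + 20) = -8 + (20 + g) = 12 + g)
sqrt(-293 + R(-17)) = sqrt(-293 + (12 - 17)) = sqrt(-293 - 5) = sqrt(-298) = I*sqrt(298)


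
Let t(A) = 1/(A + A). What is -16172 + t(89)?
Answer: -2878615/178 ≈ -16172.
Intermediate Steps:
t(A) = 1/(2*A)
-16172 + t(89) = -16172 + (½)/89 = -16172 + (½)*(1/89) = -16172 + 1/178 = -2878615/178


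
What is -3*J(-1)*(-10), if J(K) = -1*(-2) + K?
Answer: 30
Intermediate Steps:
J(K) = 2 + K
-3*J(-1)*(-10) = -3*(2 - 1)*(-10) = -3*1*(-10) = -3*(-10) = 30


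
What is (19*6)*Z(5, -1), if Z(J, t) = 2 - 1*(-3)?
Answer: 570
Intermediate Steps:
Z(J, t) = 5 (Z(J, t) = 2 + 3 = 5)
(19*6)*Z(5, -1) = (19*6)*5 = 114*5 = 570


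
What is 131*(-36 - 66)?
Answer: -13362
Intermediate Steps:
131*(-36 - 66) = 131*(-102) = -13362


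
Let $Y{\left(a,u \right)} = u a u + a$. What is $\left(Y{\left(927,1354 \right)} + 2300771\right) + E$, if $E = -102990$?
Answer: $1701682640$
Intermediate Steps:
$Y{\left(a,u \right)} = a + a u^{2}$ ($Y{\left(a,u \right)} = a u u + a = a u^{2} + a = a + a u^{2}$)
$\left(Y{\left(927,1354 \right)} + 2300771\right) + E = \left(927 \left(1 + 1354^{2}\right) + 2300771\right) - 102990 = \left(927 \left(1 + 1833316\right) + 2300771\right) - 102990 = \left(927 \cdot 1833317 + 2300771\right) - 102990 = \left(1699484859 + 2300771\right) - 102990 = 1701785630 - 102990 = 1701682640$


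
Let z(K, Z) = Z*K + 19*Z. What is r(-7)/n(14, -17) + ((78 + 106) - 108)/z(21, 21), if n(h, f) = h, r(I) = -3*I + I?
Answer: 229/210 ≈ 1.0905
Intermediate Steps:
r(I) = -2*I
z(K, Z) = 19*Z + K*Z (z(K, Z) = K*Z + 19*Z = 19*Z + K*Z)
r(-7)/n(14, -17) + ((78 + 106) - 108)/z(21, 21) = -2*(-7)/14 + ((78 + 106) - 108)/((21*(19 + 21))) = 14*(1/14) + (184 - 108)/((21*40)) = 1 + 76/840 = 1 + 76*(1/840) = 1 + 19/210 = 229/210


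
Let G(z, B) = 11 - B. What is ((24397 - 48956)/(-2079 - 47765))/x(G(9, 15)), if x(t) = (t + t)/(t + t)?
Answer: 24559/49844 ≈ 0.49272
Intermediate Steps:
x(t) = 1 (x(t) = (2*t)/((2*t)) = (2*t)*(1/(2*t)) = 1)
((24397 - 48956)/(-2079 - 47765))/x(G(9, 15)) = ((24397 - 48956)/(-2079 - 47765))/1 = -24559/(-49844)*1 = -24559*(-1/49844)*1 = (24559/49844)*1 = 24559/49844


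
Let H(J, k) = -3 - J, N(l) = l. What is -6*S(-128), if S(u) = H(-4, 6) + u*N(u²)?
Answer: 12582906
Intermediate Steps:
S(u) = 1 + u³ (S(u) = (-3 - 1*(-4)) + u*u² = (-3 + 4) + u³ = 1 + u³)
-6*S(-128) = -6*(1 + (-128)³) = -6*(1 - 2097152) = -6*(-2097151) = 12582906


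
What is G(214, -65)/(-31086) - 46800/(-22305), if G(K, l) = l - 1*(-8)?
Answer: 32357693/15408294 ≈ 2.1000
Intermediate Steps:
G(K, l) = 8 + l (G(K, l) = l + 8 = 8 + l)
G(214, -65)/(-31086) - 46800/(-22305) = (8 - 65)/(-31086) - 46800/(-22305) = -57*(-1/31086) - 46800*(-1/22305) = 19/10362 + 3120/1487 = 32357693/15408294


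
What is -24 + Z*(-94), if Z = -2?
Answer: 164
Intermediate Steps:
-24 + Z*(-94) = -24 - 2*(-94) = -24 + 188 = 164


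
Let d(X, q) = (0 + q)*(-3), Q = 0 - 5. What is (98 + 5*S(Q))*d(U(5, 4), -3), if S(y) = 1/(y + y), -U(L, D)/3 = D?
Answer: 1755/2 ≈ 877.50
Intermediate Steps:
U(L, D) = -3*D
Q = -5
d(X, q) = -3*q (d(X, q) = q*(-3) = -3*q)
S(y) = 1/(2*y)
(98 + 5*S(Q))*d(U(5, 4), -3) = (98 + 5*((½)/(-5)))*(-3*(-3)) = (98 + 5*((½)*(-⅕)))*9 = (98 + 5*(-⅒))*9 = (98 - ½)*9 = (195/2)*9 = 1755/2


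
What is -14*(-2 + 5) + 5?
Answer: -37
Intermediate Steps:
-14*(-2 + 5) + 5 = -14*3 + 5 = -42 + 5 = -37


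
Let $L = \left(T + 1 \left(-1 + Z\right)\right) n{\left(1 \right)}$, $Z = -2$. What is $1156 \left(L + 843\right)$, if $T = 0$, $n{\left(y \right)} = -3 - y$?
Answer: $988380$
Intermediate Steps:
$L = 12$ ($L = \left(0 + 1 \left(-1 - 2\right)\right) \left(-3 - 1\right) = \left(0 + 1 \left(-3\right)\right) \left(-3 - 1\right) = \left(0 - 3\right) \left(-4\right) = \left(-3\right) \left(-4\right) = 12$)
$1156 \left(L + 843\right) = 1156 \left(12 + 843\right) = 1156 \cdot 855 = 988380$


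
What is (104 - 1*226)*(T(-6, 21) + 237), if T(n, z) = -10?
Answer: -27694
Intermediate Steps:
(104 - 1*226)*(T(-6, 21) + 237) = (104 - 1*226)*(-10 + 237) = (104 - 226)*227 = -122*227 = -27694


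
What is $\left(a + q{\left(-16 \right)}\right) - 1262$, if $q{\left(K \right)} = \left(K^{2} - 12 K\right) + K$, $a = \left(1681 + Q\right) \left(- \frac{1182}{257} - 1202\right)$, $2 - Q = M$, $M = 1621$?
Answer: $- \frac{19439262}{257} \approx -75639.0$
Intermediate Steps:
$Q = -1619$ ($Q = 2 - 1621 = -1619$)
$a = - \frac{19225952}{257}$ ($a = \left(1681 - 1619\right) \left(- \frac{1182}{257} - 1202\right) = 62 \left(\left(-1182\right) \frac{1}{257} - 1202\right) = 62 \left(- \frac{1182}{257} - 1202\right) = 62 \left(- \frac{310096}{257}\right) = - \frac{19225952}{257} \approx -74809.0$)
$q{\left(K \right)} = K^{2} - 11 K$
$\left(a + q{\left(-16 \right)}\right) - 1262 = \left(- \frac{19225952}{257} - 16 \left(-11 - 16\right)\right) - 1262 = \left(- \frac{19225952}{257} - -432\right) - 1262 = \left(- \frac{19225952}{257} + 432\right) - 1262 = - \frac{19114928}{257} - 1262 = - \frac{19439262}{257}$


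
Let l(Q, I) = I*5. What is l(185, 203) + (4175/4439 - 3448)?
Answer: -10795912/4439 ≈ -2432.1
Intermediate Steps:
l(Q, I) = 5*I
l(185, 203) + (4175/4439 - 3448) = 5*203 + (4175/4439 - 3448) = 1015 + (4175*(1/4439) - 3448) = 1015 + (4175/4439 - 3448) = 1015 - 15301497/4439 = -10795912/4439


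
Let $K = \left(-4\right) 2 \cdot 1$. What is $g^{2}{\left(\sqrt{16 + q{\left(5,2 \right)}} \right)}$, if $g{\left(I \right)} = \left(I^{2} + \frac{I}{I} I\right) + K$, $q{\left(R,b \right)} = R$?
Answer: $\left(13 + \sqrt{21}\right)^{2} \approx 309.15$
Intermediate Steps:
$K = -8$ ($K = \left(-8\right) 1 = -8$)
$g{\left(I \right)} = -8 + I + I^{2}$ ($g{\left(I \right)} = \left(I^{2} + \frac{I}{I} I\right) - 8 = \left(I^{2} + 1 I\right) - 8 = \left(I^{2} + I\right) - 8 = \left(I + I^{2}\right) - 8 = -8 + I + I^{2}$)
$g^{2}{\left(\sqrt{16 + q{\left(5,2 \right)}} \right)} = \left(-8 + \sqrt{16 + 5} + \left(\sqrt{16 + 5}\right)^{2}\right)^{2} = \left(-8 + \sqrt{21} + \left(\sqrt{21}\right)^{2}\right)^{2} = \left(-8 + \sqrt{21} + 21\right)^{2} = \left(13 + \sqrt{21}\right)^{2}$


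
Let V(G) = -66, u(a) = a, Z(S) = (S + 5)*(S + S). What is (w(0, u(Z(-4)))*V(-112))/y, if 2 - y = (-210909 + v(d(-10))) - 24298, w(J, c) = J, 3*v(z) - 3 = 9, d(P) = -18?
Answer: 0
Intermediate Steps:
Z(S) = 2*S*(5 + S) (Z(S) = (5 + S)*(2*S) = 2*S*(5 + S))
v(z) = 4 (v(z) = 1 + (⅓)*9 = 1 + 3 = 4)
y = 235205 (y = 2 - ((-210909 + 4) - 24298) = 2 - (-210905 - 24298) = 2 - 1*(-235203) = 2 + 235203 = 235205)
(w(0, u(Z(-4)))*V(-112))/y = (0*(-66))/235205 = 0*(1/235205) = 0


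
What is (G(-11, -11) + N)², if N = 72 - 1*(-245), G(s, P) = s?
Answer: 93636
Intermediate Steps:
N = 317 (N = 72 + 245 = 317)
(G(-11, -11) + N)² = (-11 + 317)² = 306² = 93636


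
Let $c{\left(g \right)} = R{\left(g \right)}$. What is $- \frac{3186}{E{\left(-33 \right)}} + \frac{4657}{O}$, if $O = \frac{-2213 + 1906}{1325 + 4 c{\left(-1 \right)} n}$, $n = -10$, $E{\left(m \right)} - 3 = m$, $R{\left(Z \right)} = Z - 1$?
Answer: $- \frac{32552408}{1535} \approx -21207.0$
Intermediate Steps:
$R{\left(Z \right)} = -1 + Z$
$E{\left(m \right)} = 3 + m$
$c{\left(g \right)} = -1 + g$
$O = - \frac{307}{1405}$ ($O = \frac{-2213 + 1906}{1325 + 4 \left(-1 - 1\right) \left(-10\right)} = - \frac{307}{1325 + 4 \left(-2\right) \left(-10\right)} = - \frac{307}{1325 - -80} = - \frac{307}{1325 + 80} = - \frac{307}{1405} \approx -0.21851$)
$- \frac{3186}{E{\left(-33 \right)}} + \frac{4657}{O} = - \frac{3186}{3 - 33} + \frac{4657}{- \frac{307}{1405}} = - \frac{3186}{-30} + 4657 \left(- \frac{1405}{307}\right) = \left(-3186\right) \left(- \frac{1}{30}\right) - \frac{6543085}{307} = \frac{531}{5} - \frac{6543085}{307} = - \frac{32552408}{1535}$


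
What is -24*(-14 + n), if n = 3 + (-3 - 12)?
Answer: 624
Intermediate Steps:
n = -12 (n = 3 - 15 = -12)
-24*(-14 + n) = -24*(-14 - 12) = -24*(-26) = 624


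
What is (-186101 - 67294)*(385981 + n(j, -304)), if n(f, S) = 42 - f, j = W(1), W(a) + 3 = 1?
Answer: -97816804875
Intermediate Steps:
W(a) = -2 (W(a) = -3 + 1 = -2)
j = -2
(-186101 - 67294)*(385981 + n(j, -304)) = (-186101 - 67294)*(385981 + (42 - 1*(-2))) = -253395*(385981 + (42 + 2)) = -253395*(385981 + 44) = -253395*386025 = -97816804875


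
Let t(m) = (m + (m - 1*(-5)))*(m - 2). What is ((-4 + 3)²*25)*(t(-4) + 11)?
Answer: 725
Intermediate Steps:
t(m) = (-2 + m)*(5 + 2*m) (t(m) = (m + (m + 5))*(-2 + m) = (m + (5 + m))*(-2 + m) = (5 + 2*m)*(-2 + m) = (-2 + m)*(5 + 2*m))
((-4 + 3)²*25)*(t(-4) + 11) = ((-4 + 3)²*25)*((-10 - 4 + 2*(-4)²) + 11) = ((-1)²*25)*((-10 - 4 + 2*16) + 11) = (1*25)*((-10 - 4 + 32) + 11) = 25*(18 + 11) = 25*29 = 725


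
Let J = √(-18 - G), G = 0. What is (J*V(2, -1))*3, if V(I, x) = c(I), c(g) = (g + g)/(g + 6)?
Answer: 9*I*√2/2 ≈ 6.364*I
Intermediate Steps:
c(g) = 2*g/(6 + g) (c(g) = (2*g)/(6 + g) = 2*g/(6 + g))
V(I, x) = 2*I/(6 + I)
J = 3*I*√2 (J = √(-18 - 1*0) = √(-18 + 0) = √(-18) = 3*I*√2 ≈ 4.2426*I)
(J*V(2, -1))*3 = ((3*I*√2)*(2*2/(6 + 2)))*3 = ((3*I*√2)*(2*2/8))*3 = ((3*I*√2)*(2*2*(⅛)))*3 = ((3*I*√2)*(½))*3 = (3*I*√2/2)*3 = 9*I*√2/2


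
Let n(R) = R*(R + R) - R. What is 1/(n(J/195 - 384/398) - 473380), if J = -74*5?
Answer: -60233121/28511995492534 ≈ -2.1126e-6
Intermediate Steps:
J = -370 (J = -37*10 = -370)
n(R) = -R + 2*R² (n(R) = R*(2*R) - R = 2*R² - R = -R + 2*R²)
1/(n(J/195 - 384/398) - 473380) = 1/((-370/195 - 384/398)*(-1 + 2*(-370/195 - 384/398)) - 473380) = 1/((-370*1/195 - 384*1/398)*(-1 + 2*(-370*1/195 - 384*1/398)) - 473380) = 1/((-74/39 - 192/199)*(-1 + 2*(-74/39 - 192/199)) - 473380) = 1/(-22214*(-1 + 2*(-22214/7761))/7761 - 473380) = 1/(-22214*(-1 - 44428/7761)/7761 - 473380) = 1/(-22214/7761*(-52189/7761) - 473380) = 1/(1159326446/60233121 - 473380) = 1/(-28511995492534/60233121) = -60233121/28511995492534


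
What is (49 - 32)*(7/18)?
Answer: 119/18 ≈ 6.6111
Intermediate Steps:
(49 - 32)*(7/18) = 17*(7*(1/18)) = 17*(7/18) = 119/18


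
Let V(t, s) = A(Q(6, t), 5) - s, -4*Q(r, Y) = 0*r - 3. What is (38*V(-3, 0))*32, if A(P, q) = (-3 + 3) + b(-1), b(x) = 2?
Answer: 2432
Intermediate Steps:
Q(r, Y) = 3/4 (Q(r, Y) = -(0*r - 3)/4 = -(0 - 3)/4 = -1/4*(-3) = 3/4)
A(P, q) = 2 (A(P, q) = (-3 + 3) + 2 = 0 + 2 = 2)
V(t, s) = 2 - s
(38*V(-3, 0))*32 = (38*(2 - 1*0))*32 = (38*(2 + 0))*32 = (38*2)*32 = 76*32 = 2432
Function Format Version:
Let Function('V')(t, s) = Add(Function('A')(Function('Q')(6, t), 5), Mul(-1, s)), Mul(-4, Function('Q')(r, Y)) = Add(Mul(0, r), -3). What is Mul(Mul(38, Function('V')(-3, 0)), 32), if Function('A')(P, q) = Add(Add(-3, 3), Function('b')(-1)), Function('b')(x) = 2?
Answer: 2432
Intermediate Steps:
Function('Q')(r, Y) = Rational(3, 4) (Function('Q')(r, Y) = Mul(Rational(-1, 4), Add(Mul(0, r), -3)) = Mul(Rational(-1, 4), Add(0, -3)) = Mul(Rational(-1, 4), -3) = Rational(3, 4))
Function('A')(P, q) = 2 (Function('A')(P, q) = Add(Add(-3, 3), 2) = Add(0, 2) = 2)
Function('V')(t, s) = Add(2, Mul(-1, s))
Mul(Mul(38, Function('V')(-3, 0)), 32) = Mul(Mul(38, Add(2, Mul(-1, 0))), 32) = Mul(Mul(38, Add(2, 0)), 32) = Mul(Mul(38, 2), 32) = Mul(76, 32) = 2432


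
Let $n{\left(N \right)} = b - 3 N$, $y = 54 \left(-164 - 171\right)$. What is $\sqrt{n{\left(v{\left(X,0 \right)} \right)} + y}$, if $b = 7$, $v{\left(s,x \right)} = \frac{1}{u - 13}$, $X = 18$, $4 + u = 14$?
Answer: $i \sqrt{18082} \approx 134.47 i$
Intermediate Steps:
$u = 10$ ($u = -4 + 14 = 10$)
$v{\left(s,x \right)} = - \frac{1}{3}$ ($v{\left(s,x \right)} = \frac{1}{10 - 13} = \frac{1}{-3} = - \frac{1}{3}$)
$y = -18090$ ($y = 54 \left(-335\right) = -18090$)
$n{\left(N \right)} = 7 - 3 N$
$\sqrt{n{\left(v{\left(X,0 \right)} \right)} + y} = \sqrt{\left(7 - -1\right) - 18090} = \sqrt{\left(7 + 1\right) - 18090} = \sqrt{8 - 18090} = \sqrt{-18082} = i \sqrt{18082}$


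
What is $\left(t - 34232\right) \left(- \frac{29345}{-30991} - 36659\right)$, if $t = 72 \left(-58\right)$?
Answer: $\frac{43634165959392}{30991} \approx 1.408 \cdot 10^{9}$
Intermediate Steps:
$t = -4176$
$\left(t - 34232\right) \left(- \frac{29345}{-30991} - 36659\right) = \left(-4176 - 34232\right) \left(- \frac{29345}{-30991} - 36659\right) = - 38408 \left(\left(-29345\right) \left(- \frac{1}{30991}\right) - 36659\right) = - 38408 \left(\frac{29345}{30991} - 36659\right) = \left(-38408\right) \left(- \frac{1136069724}{30991}\right) = \frac{43634165959392}{30991}$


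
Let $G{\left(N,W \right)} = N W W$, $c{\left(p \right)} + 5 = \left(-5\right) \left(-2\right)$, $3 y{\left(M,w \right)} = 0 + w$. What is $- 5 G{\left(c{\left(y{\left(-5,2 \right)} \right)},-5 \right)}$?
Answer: $-625$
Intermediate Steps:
$y{\left(M,w \right)} = \frac{w}{3}$ ($y{\left(M,w \right)} = \frac{0 + w}{3} = \frac{w}{3}$)
$c{\left(p \right)} = 5$ ($c{\left(p \right)} = -5 - -10 = -5 + 10 = 5$)
$G{\left(N,W \right)} = N W^{2}$
$- 5 G{\left(c{\left(y{\left(-5,2 \right)} \right)},-5 \right)} = - 5 \cdot 5 \left(-5\right)^{2} = - 5 \cdot 5 \cdot 25 = \left(-5\right) 125 = -625$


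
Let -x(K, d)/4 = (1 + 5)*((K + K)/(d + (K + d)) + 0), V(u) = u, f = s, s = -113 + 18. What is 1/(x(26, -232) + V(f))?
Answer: -73/6727 ≈ -0.010852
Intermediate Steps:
s = -95
f = -95
x(K, d) = -48*K/(K + 2*d) (x(K, d) = -4*(1 + 5)*((K + K)/(d + (K + d)) + 0) = -24*((2*K)/(K + 2*d) + 0) = -24*(2*K/(K + 2*d) + 0) = -24*2*K/(K + 2*d) = -48*K/(K + 2*d))
1/(x(26, -232) + V(f)) = 1/(-48*26/(26 + 2*(-232)) - 95) = 1/(-48*26/(26 - 464) - 95) = 1/(-48*26/(-438) - 95) = 1/(-48*26*(-1/438) - 95) = 1/(208/73 - 95) = 1/(-6727/73) = -73/6727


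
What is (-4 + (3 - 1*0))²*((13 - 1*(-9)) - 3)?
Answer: 19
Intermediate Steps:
(-4 + (3 - 1*0))²*((13 - 1*(-9)) - 3) = (-4 + (3 + 0))²*((13 + 9) - 3) = (-4 + 3)²*(22 - 3) = (-1)²*19 = 1*19 = 19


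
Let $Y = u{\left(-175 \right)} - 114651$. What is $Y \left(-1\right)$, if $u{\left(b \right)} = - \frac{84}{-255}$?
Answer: $\frac{9745307}{85} \approx 1.1465 \cdot 10^{5}$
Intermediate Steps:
$u{\left(b \right)} = \frac{28}{85}$ ($u{\left(b \right)} = \left(-84\right) \left(- \frac{1}{255}\right) = \frac{28}{85}$)
$Y = - \frac{9745307}{85}$ ($Y = \frac{28}{85} - 114651 = - \frac{9745307}{85} \approx -1.1465 \cdot 10^{5}$)
$Y \left(-1\right) = \left(- \frac{9745307}{85}\right) \left(-1\right) = \frac{9745307}{85}$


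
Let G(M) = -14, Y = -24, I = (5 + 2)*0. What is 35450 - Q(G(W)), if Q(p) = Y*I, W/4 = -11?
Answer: 35450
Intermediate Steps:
W = -44 (W = 4*(-11) = -44)
I = 0 (I = 7*0 = 0)
Q(p) = 0 (Q(p) = -24*0 = 0)
35450 - Q(G(W)) = 35450 - 1*0 = 35450 + 0 = 35450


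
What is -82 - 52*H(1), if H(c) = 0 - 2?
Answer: 22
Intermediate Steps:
H(c) = -2
-82 - 52*H(1) = -82 - 52*(-2) = -82 + 104 = 22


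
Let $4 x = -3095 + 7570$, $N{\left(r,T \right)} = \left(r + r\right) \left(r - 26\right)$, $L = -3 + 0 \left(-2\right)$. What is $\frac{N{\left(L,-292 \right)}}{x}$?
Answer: $\frac{696}{4475} \approx 0.15553$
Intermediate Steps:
$L = -3$ ($L = -3 + 0 = -3$)
$N{\left(r,T \right)} = 2 r \left(-26 + r\right)$
$x = \frac{4475}{4}$ ($x = \frac{-3095 + 7570}{4} = \frac{1}{4} \cdot 4475 = \frac{4475}{4} \approx 1118.8$)
$\frac{N{\left(L,-292 \right)}}{x} = \frac{2 \left(-3\right) \left(-26 - 3\right)}{\frac{4475}{4}} = 2 \left(-3\right) \left(-29\right) \frac{4}{4475} = 174 \cdot \frac{4}{4475} = \frac{696}{4475}$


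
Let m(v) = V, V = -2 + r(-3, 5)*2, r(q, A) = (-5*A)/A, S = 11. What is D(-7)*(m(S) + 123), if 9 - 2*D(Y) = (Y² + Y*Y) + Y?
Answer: -4551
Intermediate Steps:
D(Y) = 9/2 - Y² - Y/2 (D(Y) = 9/2 - ((Y² + Y*Y) + Y)/2 = 9/2 - ((Y² + Y²) + Y)/2 = 9/2 - (2*Y² + Y)/2 = 9/2 - (Y + 2*Y²)/2 = 9/2 + (-Y² - Y/2) = 9/2 - Y² - Y/2)
r(q, A) = -5
V = -12 (V = -2 - 5*2 = -2 - 10 = -12)
m(v) = -12
D(-7)*(m(S) + 123) = (9/2 - 1*(-7)² - ½*(-7))*(-12 + 123) = (9/2 - 1*49 + 7/2)*111 = (9/2 - 49 + 7/2)*111 = -41*111 = -4551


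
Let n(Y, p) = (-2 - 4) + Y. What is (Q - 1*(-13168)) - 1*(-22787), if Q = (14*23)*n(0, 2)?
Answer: 34023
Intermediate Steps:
n(Y, p) = -6 + Y
Q = -1932 (Q = (14*23)*(-6 + 0) = 322*(-6) = -1932)
(Q - 1*(-13168)) - 1*(-22787) = (-1932 - 1*(-13168)) - 1*(-22787) = (-1932 + 13168) + 22787 = 11236 + 22787 = 34023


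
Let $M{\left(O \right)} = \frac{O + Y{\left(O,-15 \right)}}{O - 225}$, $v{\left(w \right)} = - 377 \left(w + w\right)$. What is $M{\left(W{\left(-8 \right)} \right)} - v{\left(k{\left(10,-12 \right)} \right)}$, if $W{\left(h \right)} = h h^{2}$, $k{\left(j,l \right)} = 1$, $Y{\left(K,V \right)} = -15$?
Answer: $\frac{556225}{737} \approx 754.71$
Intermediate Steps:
$v{\left(w \right)} = - 754 w$ ($v{\left(w \right)} = - 377 \cdot 2 w = - 754 w$)
$W{\left(h \right)} = h^{3}$
$M{\left(O \right)} = \frac{-15 + O}{-225 + O}$ ($M{\left(O \right)} = \frac{O - 15}{O - 225} = \frac{-15 + O}{-225 + O}$)
$M{\left(W{\left(-8 \right)} \right)} - v{\left(k{\left(10,-12 \right)} \right)} = \frac{-15 + \left(-8\right)^{3}}{-225 + \left(-8\right)^{3}} - \left(-754\right) 1 = \frac{-15 - 512}{-225 - 512} - -754 = \frac{1}{-737} \left(-527\right) + 754 = \left(- \frac{1}{737}\right) \left(-527\right) + 754 = \frac{527}{737} + 754 = \frac{556225}{737}$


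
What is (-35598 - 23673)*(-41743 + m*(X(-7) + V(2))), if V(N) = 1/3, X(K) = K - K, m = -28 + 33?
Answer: 2474050568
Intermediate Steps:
m = 5
X(K) = 0
V(N) = 1/3
(-35598 - 23673)*(-41743 + m*(X(-7) + V(2))) = (-35598 - 23673)*(-41743 + 5*(0 + 1/3)) = -59271*(-41743 + 5*(1/3)) = -59271*(-41743 + 5/3) = -59271*(-125224/3) = 2474050568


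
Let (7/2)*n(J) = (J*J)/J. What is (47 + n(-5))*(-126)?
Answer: -5742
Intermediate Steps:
n(J) = 2*J/7 (n(J) = 2*((J*J)/J)/7 = 2*(J²/J)/7 = 2*J/7)
(47 + n(-5))*(-126) = (47 + (2/7)*(-5))*(-126) = (47 - 10/7)*(-126) = (319/7)*(-126) = -5742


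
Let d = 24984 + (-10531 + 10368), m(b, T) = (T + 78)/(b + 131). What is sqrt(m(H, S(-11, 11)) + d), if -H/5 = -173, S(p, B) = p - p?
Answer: 3*sqrt(75996626)/166 ≈ 157.55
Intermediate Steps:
S(p, B) = 0
H = 865 (H = -5*(-173) = 865)
m(b, T) = (78 + T)/(131 + b)
d = 24821 (d = 24984 - 163 = 24821)
sqrt(m(H, S(-11, 11)) + d) = sqrt((78 + 0)/(131 + 865) + 24821) = sqrt(78/996 + 24821) = sqrt((1/996)*78 + 24821) = sqrt(13/166 + 24821) = sqrt(4120299/166) = 3*sqrt(75996626)/166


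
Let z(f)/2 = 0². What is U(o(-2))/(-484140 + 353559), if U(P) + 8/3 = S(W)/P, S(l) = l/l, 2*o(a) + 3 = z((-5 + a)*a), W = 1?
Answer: 10/391743 ≈ 2.5527e-5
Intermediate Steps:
z(f) = 0 (z(f) = 2*0² = 2*0 = 0)
o(a) = -3/2 (o(a) = -3/2 + (½)*0 = -3/2 + 0 = -3/2)
S(l) = 1
U(P) = -8/3 + 1/P
U(o(-2))/(-484140 + 353559) = (-8/3 + 1/(-3/2))/(-484140 + 353559) = (-8/3 - ⅔)/(-130581) = -10/3*(-1/130581) = 10/391743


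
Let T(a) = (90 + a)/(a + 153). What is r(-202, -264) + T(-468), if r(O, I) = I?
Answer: -1314/5 ≈ -262.80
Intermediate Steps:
T(a) = (90 + a)/(153 + a)
r(-202, -264) + T(-468) = -264 + (90 - 468)/(153 - 468) = -264 - 378/(-315) = -264 - 1/315*(-378) = -264 + 6/5 = -1314/5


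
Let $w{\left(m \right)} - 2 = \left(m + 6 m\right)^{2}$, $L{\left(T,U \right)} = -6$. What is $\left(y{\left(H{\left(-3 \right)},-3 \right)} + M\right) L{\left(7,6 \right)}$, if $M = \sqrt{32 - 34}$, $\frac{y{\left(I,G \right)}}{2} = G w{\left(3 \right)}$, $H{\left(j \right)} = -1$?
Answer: $15948 - 6 i \sqrt{2} \approx 15948.0 - 8.4853 i$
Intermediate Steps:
$w{\left(m \right)} = 2 + 49 m^{2}$ ($w{\left(m \right)} = 2 + \left(m + 6 m\right)^{2} = 2 + \left(7 m\right)^{2} = 2 + 49 m^{2}$)
$y{\left(I,G \right)} = 886 G$ ($y{\left(I,G \right)} = 2 G \left(2 + 49 \cdot 3^{2}\right) = 2 G \left(2 + 49 \cdot 9\right) = 2 G \left(2 + 441\right) = 2 G 443 = 2 \cdot 443 G = 886 G$)
$M = i \sqrt{2}$ ($M = \sqrt{-2} = i \sqrt{2} \approx 1.4142 i$)
$\left(y{\left(H{\left(-3 \right)},-3 \right)} + M\right) L{\left(7,6 \right)} = \left(886 \left(-3\right) + i \sqrt{2}\right) \left(-6\right) = \left(-2658 + i \sqrt{2}\right) \left(-6\right) = 15948 - 6 i \sqrt{2}$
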